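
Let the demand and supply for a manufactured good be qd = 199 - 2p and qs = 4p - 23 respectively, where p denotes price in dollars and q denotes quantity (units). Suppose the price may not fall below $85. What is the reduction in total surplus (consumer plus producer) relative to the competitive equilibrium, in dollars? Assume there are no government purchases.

Equilibrium: 199 - 2p = 4p - 23, so 222 = 6p and p* = 37, q* = 125.
Because the floor (85) lies above the market-clearing price, it is binding.
At p = 85: qd = 199 - 2·85 = 29 and qs = 4·85 - 23 = 317.
Quantity traded falls to 29. At q = 29 the demand price is (199 - 29)/2 = 85 and the supply price is (23 + 29)/4 = 13.
Deadweight loss = ½ · (85 - 13) · (125 - 29) = ½ · 72 · 96 = 3456.

3456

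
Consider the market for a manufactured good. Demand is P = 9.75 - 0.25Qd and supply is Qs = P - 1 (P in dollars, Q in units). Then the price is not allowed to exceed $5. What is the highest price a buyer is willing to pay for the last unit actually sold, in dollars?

Rearranging demand gives Qd = 39 - 4P. Equilibrium: 39 - 4P = P - 1, so 40 = 5P and P* = 8, Q* = 7.
Since 5 < 8, the ceiling is binding.
At P = 5: Qd = 39 - 4·5 = 19 and Qs = 5 - 1 = 4.
Only 4 units reach the market. On the demand curve, the marginal buyer's willingness to pay at Q = 4 is (39 - 4)/4 = 8.75.

8.75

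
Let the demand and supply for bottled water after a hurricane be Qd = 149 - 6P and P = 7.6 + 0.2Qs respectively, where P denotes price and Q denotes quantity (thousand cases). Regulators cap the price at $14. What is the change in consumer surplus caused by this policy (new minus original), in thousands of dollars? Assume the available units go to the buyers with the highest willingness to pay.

Rearranging supply gives Qs = 5P - 38. Equilibrium: 149 - 6P = 5P - 38, so 187 = 11P and P* = 17, Q* = 47.
Because the ceiling (14) lies below the market-clearing price, it is binding.
At P = 14: Qd = 149 - 6·14 = 65 and Qs = 5·14 - 38 = 32.
Consumer surplus without the control is ½ · (149/6 - 17) · 47 = 2209/12.
With the ceiling, 32 units are sold at 14 (assume they go to the highest-value buyers). The demand price at Q = 32 is 19.5, so CS = ½ · [(149/6 - 14) + (19.5 - 14)] · 32 = 784/3.
Change in consumer surplus = 784/3 - 2209/12 = 77.25.

77.25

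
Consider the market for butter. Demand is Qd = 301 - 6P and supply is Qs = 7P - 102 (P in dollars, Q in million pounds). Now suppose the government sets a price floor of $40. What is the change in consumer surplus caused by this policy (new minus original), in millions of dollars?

-792

In a free market, 301 - 6P = 7P - 102 gives the equilibrium P* = 31, Q* = 115.
Because the floor (40) lies above the market-clearing price, it is binding.
At P = 40: Qd = 301 - 6·40 = 61 and Qs = 7·40 - 102 = 178.
Consumer surplus without the control is ½ · (301/6 - 31) · 115 = 13225/12.
With the floor, consumers buy 61 units at 40, so CS = ½ · (301/6 - 40) · 61 = 3721/12.
Change in consumer surplus = 3721/12 - 13225/12 = -792.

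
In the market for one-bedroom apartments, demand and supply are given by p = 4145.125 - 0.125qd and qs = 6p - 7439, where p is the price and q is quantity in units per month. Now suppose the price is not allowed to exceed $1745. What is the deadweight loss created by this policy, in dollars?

Rearranging demand gives qd = 33161 - 8p. Setting quantity demanded equal to quantity supplied, 33161 - 8p = 6p - 7439, gives p* = 2900 and q* = 9961.
The ceiling of 1745 is below the equilibrium price 2900, so it binds.
At p = 1745: qd = 33161 - 8·1745 = 19201 and qs = 6·1745 - 7439 = 3031.
Quantity traded falls to 3031. At q = 3031 the demand price is (33161 - 3031)/8 = 3766.25 and the supply price is (7439 + 3031)/6 = 1745.
Deadweight loss = ½ · (3766.25 - 1745) · (9961 - 3031) = ½ · 2021.25 · 6930 = 7003631.25.

7003631.25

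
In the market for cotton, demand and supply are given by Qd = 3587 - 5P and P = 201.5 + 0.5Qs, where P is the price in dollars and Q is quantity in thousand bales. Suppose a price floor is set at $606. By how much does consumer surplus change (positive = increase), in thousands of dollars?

Rearranging supply gives Qs = 2P - 403. Without the control the market clears where 3587 - 5P = 2P - 403, i.e. P* = 570 and Q* = 737.
The floor of 606 is above the equilibrium price 570, so it binds.
At P = 606: Qd = 3587 - 5·606 = 557 and Qs = 2·606 - 403 = 809.
Consumer surplus without the control is ½ · (717.4 - 570) · 737 = 54316.9.
With the floor, consumers buy 557 units at 606, so CS = ½ · (717.4 - 606) · 557 = 31024.9.
Change in consumer surplus = 31024.9 - 54316.9 = -23292.

-23292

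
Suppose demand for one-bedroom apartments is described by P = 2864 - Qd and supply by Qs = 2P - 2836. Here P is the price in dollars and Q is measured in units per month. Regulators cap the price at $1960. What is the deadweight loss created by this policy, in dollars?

Rearranging demand gives Qd = 2864 - P. Setting quantity demanded equal to quantity supplied, 2864 - P = 2P - 2836, gives P* = 1900 and Q* = 964.
The ceiling of 1960 is above the equilibrium price 1900, so it is not binding; the market clears at P* = 1900, Q* = 964.
Since the control does not bind, no trades are prevented and deadweight loss is zero.

0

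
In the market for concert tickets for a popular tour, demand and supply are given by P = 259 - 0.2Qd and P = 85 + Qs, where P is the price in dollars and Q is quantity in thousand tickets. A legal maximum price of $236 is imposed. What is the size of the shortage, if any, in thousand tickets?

Rearranging demand gives Qd = 1295 - 5P; rearranging supply gives Qs = P - 85. In a free market, 1295 - 5P = P - 85 gives the equilibrium P* = 230, Q* = 145.
Since 236 is above P* = 230, the ceiling does not bind and the free-market outcome prevails.
Since the control does not bind, there is no shortage.

0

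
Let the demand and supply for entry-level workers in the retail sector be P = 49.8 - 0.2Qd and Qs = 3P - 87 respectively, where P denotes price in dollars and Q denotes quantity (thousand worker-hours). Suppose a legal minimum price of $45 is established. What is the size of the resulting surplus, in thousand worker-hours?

24

Rearranging demand gives Qd = 249 - 5P. Equilibrium: 249 - 5P = 3P - 87, so 336 = 8P and P* = 42, Q* = 39.
Since 45 > 42, the floor is binding.
At P = 45: Qd = 249 - 5·45 = 24 and Qs = 3·45 - 87 = 48.
Surplus = Qs - Qd = 48 - 24 = 24.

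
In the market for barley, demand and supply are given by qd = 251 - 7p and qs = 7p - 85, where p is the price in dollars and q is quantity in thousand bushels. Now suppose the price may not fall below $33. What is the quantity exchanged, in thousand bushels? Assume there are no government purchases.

Setting quantity demanded equal to quantity supplied, 251 - 7p = 7p - 85, gives p* = 24 and q* = 83.
Because the floor (33) lies above the market-clearing price, it is binding.
At p = 33: qd = 251 - 7·33 = 20 and qs = 7·33 - 85 = 146.
The quantity actually transacted is the short side, demand: 20.

20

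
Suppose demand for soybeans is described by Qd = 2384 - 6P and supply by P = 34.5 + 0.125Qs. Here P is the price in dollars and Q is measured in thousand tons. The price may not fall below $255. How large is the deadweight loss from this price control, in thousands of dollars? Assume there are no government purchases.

Rearranging supply gives Qs = 8P - 276. Equilibrium: 2384 - 6P = 8P - 276, so 2660 = 14P and P* = 190, Q* = 1244.
Because the floor (255) lies above the market-clearing price, it is binding.
At P = 255: Qd = 2384 - 6·255 = 854 and Qs = 8·255 - 276 = 1764.
Quantity traded falls to 854. At Q = 854 the demand price is (2384 - 854)/6 = 255 and the supply price is (276 + 854)/8 = 141.25.
Deadweight loss = ½ · (255 - 141.25) · (1244 - 854) = ½ · 113.75 · 390 = 22181.25.

22181.25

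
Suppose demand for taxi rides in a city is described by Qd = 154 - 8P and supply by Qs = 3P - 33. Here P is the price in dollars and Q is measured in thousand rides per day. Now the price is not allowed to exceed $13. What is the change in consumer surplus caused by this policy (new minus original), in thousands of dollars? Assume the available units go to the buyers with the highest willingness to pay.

Without the control the market clears where 154 - 8P = 3P - 33, i.e. P* = 17 and Q* = 18.
The ceiling of 13 is below the equilibrium price 17, so it binds.
At P = 13: Qd = 154 - 8·13 = 50 and Qs = 3·13 - 33 = 6.
Consumer surplus without the control is ½ · (19.25 - 17) · 18 = 20.25.
With the ceiling, 6 units are sold at 13 (assume they go to the highest-value buyers). The demand price at Q = 6 is 18.5, so CS = ½ · [(19.25 - 13) + (18.5 - 13)] · 6 = 35.25.
Change in consumer surplus = 35.25 - 20.25 = 15.

15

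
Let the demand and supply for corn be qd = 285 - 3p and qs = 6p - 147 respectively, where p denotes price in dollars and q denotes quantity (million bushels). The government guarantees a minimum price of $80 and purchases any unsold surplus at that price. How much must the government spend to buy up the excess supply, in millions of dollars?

In a free market, 285 - 3p = 6p - 147 gives the equilibrium p* = 48, q* = 141.
Because the floor (80) lies above the market-clearing price, it is binding.
At p = 80: qd = 285 - 3·80 = 45 and qs = 6·80 - 147 = 333.
Surplus = qs - qd = 288.
Government expenditure = surplus × support price = 288 × 80 = 23040.

23040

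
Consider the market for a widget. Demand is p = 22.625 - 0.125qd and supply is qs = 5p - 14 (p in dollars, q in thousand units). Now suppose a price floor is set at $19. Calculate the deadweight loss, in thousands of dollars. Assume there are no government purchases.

Rearranging demand gives qd = 181 - 8p. Equilibrium: 181 - 8p = 5p - 14, so 195 = 13p and p* = 15, q* = 61.
The floor of 19 is above the equilibrium price 15, so it binds.
At p = 19: qd = 181 - 8·19 = 29 and qs = 5·19 - 14 = 81.
Quantity traded falls to 29. At q = 29 the demand price is (181 - 29)/8 = 19 and the supply price is (14 + 29)/5 = 8.6.
Deadweight loss = ½ · (19 - 8.6) · (61 - 29) = ½ · 10.4 · 32 = 166.4.

166.4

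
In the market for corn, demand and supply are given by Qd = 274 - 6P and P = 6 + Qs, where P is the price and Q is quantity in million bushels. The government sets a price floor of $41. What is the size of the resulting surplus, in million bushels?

Rearranging supply gives Qs = P - 6. Without the control the market clears where 274 - 6P = P - 6, i.e. P* = 40 and Q* = 34.
Because the floor (41) lies above the market-clearing price, it is binding.
At P = 41: Qd = 274 - 6·41 = 28 and Qs = 41 - 6 = 35.
Surplus = Qs - Qd = 35 - 28 = 7.

7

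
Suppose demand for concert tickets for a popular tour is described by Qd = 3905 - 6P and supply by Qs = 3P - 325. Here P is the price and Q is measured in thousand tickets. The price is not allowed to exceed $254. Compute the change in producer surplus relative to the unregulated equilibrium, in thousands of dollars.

In a free market, 3905 - 6P = 3P - 325 gives the equilibrium P* = 470, Q* = 1085.
Since 254 < 470, the ceiling is binding.
At P = 254: Qd = 3905 - 6·254 = 2381 and Qs = 3·254 - 325 = 437.
Producer surplus without the control is ½ · (470 - 325/3) · 1085 = 1177225/6.
With the ceiling, producers sell 437 units at 254, so PS = ½ · (254 - 325/3) · 437 = 190969/6.
Change in producer surplus = 190969/6 - 1177225/6 = -164376.

-164376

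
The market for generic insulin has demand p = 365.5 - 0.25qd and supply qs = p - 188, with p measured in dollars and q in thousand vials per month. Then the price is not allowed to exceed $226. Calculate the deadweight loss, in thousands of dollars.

6760

Rearranging demand gives qd = 1462 - 4p. Equilibrium: 1462 - 4p = p - 188, so 1650 = 5p and p* = 330, q* = 142.
The ceiling of 226 is below the equilibrium price 330, so it binds.
At p = 226: qd = 1462 - 4·226 = 558 and qs = 226 - 188 = 38.
Quantity traded falls to 38. At q = 38 the demand price is (1462 - 38)/4 = 356 and the supply price is 188 + 38 = 226.
Deadweight loss = ½ · (356 - 226) · (142 - 38) = ½ · 130 · 104 = 6760.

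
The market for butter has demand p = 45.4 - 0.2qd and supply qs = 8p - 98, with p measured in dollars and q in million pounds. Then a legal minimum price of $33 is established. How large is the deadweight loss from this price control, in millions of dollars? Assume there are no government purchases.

260

Rearranging demand gives qd = 227 - 5p. Without the control the market clears where 227 - 5p = 8p - 98, i.e. p* = 25 and q* = 102.
Because the floor (33) lies above the market-clearing price, it is binding.
At p = 33: qd = 227 - 5·33 = 62 and qs = 8·33 - 98 = 166.
Quantity traded falls to 62. At q = 62 the demand price is (227 - 62)/5 = 33 and the supply price is (98 + 62)/8 = 20.
Deadweight loss = ½ · (33 - 20) · (102 - 62) = ½ · 13 · 40 = 260.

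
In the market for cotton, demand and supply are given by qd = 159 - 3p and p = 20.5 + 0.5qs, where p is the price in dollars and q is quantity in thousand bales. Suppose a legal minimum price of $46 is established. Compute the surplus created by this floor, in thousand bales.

30

Rearranging supply gives qs = 2p - 41. Setting quantity demanded equal to quantity supplied, 159 - 3p = 2p - 41, gives p* = 40 and q* = 39.
Since 46 > 40, the floor is binding.
At p = 46: qd = 159 - 3·46 = 21 and qs = 2·46 - 41 = 51.
Surplus = qs - qd = 51 - 21 = 30.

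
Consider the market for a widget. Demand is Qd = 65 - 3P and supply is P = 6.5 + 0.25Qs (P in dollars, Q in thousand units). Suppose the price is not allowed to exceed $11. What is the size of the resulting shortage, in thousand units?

Rearranging supply gives Qs = 4P - 26. Equilibrium: 65 - 3P = 4P - 26, so 91 = 7P and P* = 13, Q* = 26.
Because the ceiling (11) lies below the market-clearing price, it is binding.
At P = 11: Qd = 65 - 3·11 = 32 and Qs = 4·11 - 26 = 18.
Shortage = Qd - Qs = 32 - 18 = 14.

14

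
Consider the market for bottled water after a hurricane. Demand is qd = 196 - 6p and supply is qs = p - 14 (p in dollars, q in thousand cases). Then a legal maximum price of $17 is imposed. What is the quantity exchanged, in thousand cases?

3

In a free market, 196 - 6p = p - 14 gives the equilibrium p* = 30, q* = 16.
The ceiling of 17 is below the equilibrium price 30, so it binds.
At p = 17: qd = 196 - 6·17 = 94 and qs = 17 - 14 = 3.
The quantity actually transacted is the short side, supply: 3.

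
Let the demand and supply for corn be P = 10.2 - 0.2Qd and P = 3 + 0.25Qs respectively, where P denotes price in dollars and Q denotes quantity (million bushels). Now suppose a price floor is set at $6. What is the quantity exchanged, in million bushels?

16

Rearranging demand gives Qd = 51 - 5P; rearranging supply gives Qs = 4P - 12. Equilibrium: 51 - 5P = 4P - 12, so 63 = 9P and P* = 7, Q* = 16.
The floor of 6 is below the equilibrium price 7, so it is not binding; the market clears at P* = 7, Q* = 16.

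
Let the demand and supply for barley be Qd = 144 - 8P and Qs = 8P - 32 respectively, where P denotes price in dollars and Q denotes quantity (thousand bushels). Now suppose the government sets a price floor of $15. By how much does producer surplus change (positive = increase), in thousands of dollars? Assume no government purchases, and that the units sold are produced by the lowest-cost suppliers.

32

Equilibrium: 144 - 8P = 8P - 32, so 176 = 16P and P* = 11, Q* = 56.
Since 15 > 11, the floor is binding.
At P = 15: Qd = 144 - 8·15 = 24 and Qs = 8·15 - 32 = 88.
Producer surplus without the control is ½ · (11 - 4) · 56 = 196.
With the floor, 24 units are sold at 15. The supply price at Q = 24 is 7, so PS = ½ · [(15 - 4) + (15 - 7)] · 24 = 228.
Change in producer surplus = 228 - 196 = 32.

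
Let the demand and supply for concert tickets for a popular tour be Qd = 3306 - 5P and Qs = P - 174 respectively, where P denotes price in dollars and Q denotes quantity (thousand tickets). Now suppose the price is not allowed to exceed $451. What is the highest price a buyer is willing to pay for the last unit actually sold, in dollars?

Setting quantity demanded equal to quantity supplied, 3306 - 5P = P - 174, gives P* = 580 and Q* = 406.
The ceiling of 451 is below the equilibrium price 580, so it binds.
At P = 451: Qd = 3306 - 5·451 = 1051 and Qs = 451 - 174 = 277.
Only 277 units reach the market. On the demand curve, the marginal buyer's willingness to pay at Q = 277 is (3306 - 277)/5 = 605.8.

605.8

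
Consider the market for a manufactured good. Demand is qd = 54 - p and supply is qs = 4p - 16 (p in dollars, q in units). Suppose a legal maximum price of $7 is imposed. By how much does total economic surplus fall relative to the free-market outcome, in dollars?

Setting quantity demanded equal to quantity supplied, 54 - p = 4p - 16, gives p* = 14 and q* = 40.
Because the ceiling (7) lies below the market-clearing price, it is binding.
At p = 7: qd = 54 - 7 = 47 and qs = 4·7 - 16 = 12.
Quantity traded falls to 12. At q = 12 the demand price is 54 - 12 = 42 and the supply price is (16 + 12)/4 = 7.
Deadweight loss = ½ · (42 - 7) · (40 - 12) = ½ · 35 · 28 = 490.

490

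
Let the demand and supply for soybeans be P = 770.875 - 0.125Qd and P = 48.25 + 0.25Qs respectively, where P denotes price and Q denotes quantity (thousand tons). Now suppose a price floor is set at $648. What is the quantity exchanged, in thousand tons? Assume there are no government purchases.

983

Rearranging demand gives Qd = 6167 - 8P; rearranging supply gives Qs = 4P - 193. Without the control the market clears where 6167 - 8P = 4P - 193, i.e. P* = 530 and Q* = 1927.
The floor of 648 is above the equilibrium price 530, so it binds.
At P = 648: Qd = 6167 - 8·648 = 983 and Qs = 4·648 - 193 = 2399.
The quantity actually transacted is the short side, demand: 983.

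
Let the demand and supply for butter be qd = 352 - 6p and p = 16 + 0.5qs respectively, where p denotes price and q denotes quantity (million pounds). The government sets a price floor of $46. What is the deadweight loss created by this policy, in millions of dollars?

0

Rearranging supply gives qs = 2p - 32. Setting quantity demanded equal to quantity supplied, 352 - 6p = 2p - 32, gives p* = 48 and q* = 64.
Since 46 is below p* = 48, the floor does not bind and the free-market outcome prevails.
Since the control does not bind, no trades are prevented and deadweight loss is zero.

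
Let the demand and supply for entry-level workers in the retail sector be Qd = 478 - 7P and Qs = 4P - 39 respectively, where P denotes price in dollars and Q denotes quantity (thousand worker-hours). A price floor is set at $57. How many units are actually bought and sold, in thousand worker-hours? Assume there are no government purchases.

Without the control the market clears where 478 - 7P = 4P - 39, i.e. P* = 47 and Q* = 149.
The floor of 57 is above the equilibrium price 47, so it binds.
At P = 57: Qd = 478 - 7·57 = 79 and Qs = 4·57 - 39 = 189.
The quantity actually transacted is the short side, demand: 79.

79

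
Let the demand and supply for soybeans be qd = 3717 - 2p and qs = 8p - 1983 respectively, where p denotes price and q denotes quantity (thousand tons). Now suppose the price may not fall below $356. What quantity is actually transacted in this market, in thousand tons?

Setting quantity demanded equal to quantity supplied, 3717 - 2p = 8p - 1983, gives p* = 570 and q* = 2577.
Since 356 is below p* = 570, the floor does not bind and the free-market outcome prevails.

2577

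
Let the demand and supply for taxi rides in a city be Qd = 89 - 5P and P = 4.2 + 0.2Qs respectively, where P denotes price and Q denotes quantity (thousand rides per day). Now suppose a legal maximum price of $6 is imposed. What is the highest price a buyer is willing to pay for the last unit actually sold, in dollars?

Rearranging supply gives Qs = 5P - 21. Equilibrium: 89 - 5P = 5P - 21, so 110 = 10P and P* = 11, Q* = 34.
The ceiling of 6 is below the equilibrium price 11, so it binds.
At P = 6: Qd = 89 - 5·6 = 59 and Qs = 5·6 - 21 = 9.
Only 9 units reach the market. On the demand curve, the marginal buyer's willingness to pay at Q = 9 is (89 - 9)/5 = 16.

16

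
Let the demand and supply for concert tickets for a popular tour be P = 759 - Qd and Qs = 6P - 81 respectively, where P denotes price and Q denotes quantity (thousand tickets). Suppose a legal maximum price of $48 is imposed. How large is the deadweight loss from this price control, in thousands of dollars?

Rearranging demand gives Qd = 759 - P. Without the control the market clears where 759 - P = 6P - 81, i.e. P* = 120 and Q* = 639.
Since 48 < 120, the ceiling is binding.
At P = 48: Qd = 759 - 48 = 711 and Qs = 6·48 - 81 = 207.
Quantity traded falls to 207. At Q = 207 the demand price is 759 - 207 = 552 and the supply price is (81 + 207)/6 = 48.
Deadweight loss = ½ · (552 - 48) · (639 - 207) = ½ · 504 · 432 = 108864.

108864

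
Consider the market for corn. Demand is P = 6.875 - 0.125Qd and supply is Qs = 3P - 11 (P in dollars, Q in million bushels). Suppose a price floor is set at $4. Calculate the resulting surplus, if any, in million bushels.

Rearranging demand gives Qd = 55 - 8P. Setting quantity demanded equal to quantity supplied, 55 - 8P = 3P - 11, gives P* = 6 and Q* = 7.
The floor of 4 is below the equilibrium price 6, so it is not binding; the market clears at P* = 6, Q* = 7.
Since the control does not bind, there is no surplus.

0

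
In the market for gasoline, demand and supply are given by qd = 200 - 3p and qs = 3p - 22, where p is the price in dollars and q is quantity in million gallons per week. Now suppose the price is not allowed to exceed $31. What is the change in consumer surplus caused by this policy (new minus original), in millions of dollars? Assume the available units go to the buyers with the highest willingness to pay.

372

In a free market, 200 - 3p = 3p - 22 gives the equilibrium p* = 37, q* = 89.
The ceiling of 31 is below the equilibrium price 37, so it binds.
At p = 31: qd = 200 - 3·31 = 107 and qs = 3·31 - 22 = 71.
Consumer surplus without the control is ½ · (200/3 - 37) · 89 = 7921/6.
With the ceiling, 71 units are sold at 31 (assume they go to the highest-value buyers). The demand price at q = 71 is 43, so CS = ½ · [(200/3 - 31) + (43 - 31)] · 71 = 10153/6.
Change in consumer surplus = 10153/6 - 7921/6 = 372.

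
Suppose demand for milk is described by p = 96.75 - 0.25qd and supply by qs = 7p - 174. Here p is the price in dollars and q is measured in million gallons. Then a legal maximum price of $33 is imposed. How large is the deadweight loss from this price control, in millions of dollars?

Rearranging demand gives qd = 387 - 4p. Without the control the market clears where 387 - 4p = 7p - 174, i.e. p* = 51 and q* = 183.
The ceiling of 33 is below the equilibrium price 51, so it binds.
At p = 33: qd = 387 - 4·33 = 255 and qs = 7·33 - 174 = 57.
Quantity traded falls to 57. At q = 57 the demand price is (387 - 57)/4 = 82.5 and the supply price is (174 + 57)/7 = 33.
Deadweight loss = ½ · (82.5 - 33) · (183 - 57) = ½ · 49.5 · 126 = 3118.5.

3118.5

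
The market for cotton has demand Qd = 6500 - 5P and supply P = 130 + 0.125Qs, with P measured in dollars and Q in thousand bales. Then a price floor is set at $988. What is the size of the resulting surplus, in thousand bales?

5304

Rearranging supply gives Qs = 8P - 1040. Without the control the market clears where 6500 - 5P = 8P - 1040, i.e. P* = 580 and Q* = 3600.
Because the floor (988) lies above the market-clearing price, it is binding.
At P = 988: Qd = 6500 - 5·988 = 1560 and Qs = 8·988 - 1040 = 6864.
Surplus = Qs - Qd = 6864 - 1560 = 5304.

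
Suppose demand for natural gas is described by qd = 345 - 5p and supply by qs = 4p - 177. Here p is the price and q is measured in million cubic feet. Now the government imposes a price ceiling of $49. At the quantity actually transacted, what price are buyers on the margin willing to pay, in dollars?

65.2

Without the control the market clears where 345 - 5p = 4p - 177, i.e. p* = 58 and q* = 55.
The ceiling of 49 is below the equilibrium price 58, so it binds.
At p = 49: qd = 345 - 5·49 = 100 and qs = 4·49 - 177 = 19.
Only 19 units reach the market. On the demand curve, the marginal buyer's willingness to pay at q = 19 is (345 - 19)/5 = 65.2.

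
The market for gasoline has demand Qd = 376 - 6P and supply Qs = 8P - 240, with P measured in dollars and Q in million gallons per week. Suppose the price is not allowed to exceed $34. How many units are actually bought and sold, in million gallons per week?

Setting quantity demanded equal to quantity supplied, 376 - 6P = 8P - 240, gives P* = 44 and Q* = 112.
Because the ceiling (34) lies below the market-clearing price, it is binding.
At P = 34: Qd = 376 - 6·34 = 172 and Qs = 8·34 - 240 = 32.
The quantity actually transacted is the short side, supply: 32.

32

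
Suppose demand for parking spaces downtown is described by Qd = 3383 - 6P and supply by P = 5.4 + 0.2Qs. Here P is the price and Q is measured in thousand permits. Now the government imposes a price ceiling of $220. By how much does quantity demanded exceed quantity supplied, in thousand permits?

990

Rearranging supply gives Qs = 5P - 27. Without the control the market clears where 3383 - 6P = 5P - 27, i.e. P* = 310 and Q* = 1523.
Because the ceiling (220) lies below the market-clearing price, it is binding.
At P = 220: Qd = 3383 - 6·220 = 2063 and Qs = 5·220 - 27 = 1073.
Shortage = Qd - Qs = 2063 - 1073 = 990.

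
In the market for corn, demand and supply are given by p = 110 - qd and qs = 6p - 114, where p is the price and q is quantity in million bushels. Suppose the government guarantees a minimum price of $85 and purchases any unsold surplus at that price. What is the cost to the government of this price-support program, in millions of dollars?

Rearranging demand gives qd = 110 - p. Without the control the market clears where 110 - p = 6p - 114, i.e. p* = 32 and q* = 78.
Since 85 > 32, the floor is binding.
At p = 85: qd = 110 - 85 = 25 and qs = 6·85 - 114 = 396.
Surplus = qs - qd = 371.
Government expenditure = surplus × support price = 371 × 85 = 31535.

31535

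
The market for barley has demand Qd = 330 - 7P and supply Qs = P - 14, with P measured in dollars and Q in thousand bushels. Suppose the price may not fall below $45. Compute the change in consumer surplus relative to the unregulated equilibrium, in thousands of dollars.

Setting quantity demanded equal to quantity supplied, 330 - 7P = P - 14, gives P* = 43 and Q* = 29.
Since 45 > 43, the floor is binding.
At P = 45: Qd = 330 - 7·45 = 15 and Qs = 45 - 14 = 31.
Consumer surplus without the control is ½ · (330/7 - 43) · 29 = 841/14.
With the floor, consumers buy 15 units at 45, so CS = ½ · (330/7 - 45) · 15 = 225/14.
Change in consumer surplus = 225/14 - 841/14 = -44.

-44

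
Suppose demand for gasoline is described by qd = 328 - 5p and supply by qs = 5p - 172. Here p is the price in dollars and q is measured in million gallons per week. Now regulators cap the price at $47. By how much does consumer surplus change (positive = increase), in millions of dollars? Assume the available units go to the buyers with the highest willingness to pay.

Equilibrium: 328 - 5p = 5p - 172, so 500 = 10p and p* = 50, q* = 78.
Because the ceiling (47) lies below the market-clearing price, it is binding.
At p = 47: qd = 328 - 5·47 = 93 and qs = 5·47 - 172 = 63.
Consumer surplus without the control is ½ · (65.6 - 50) · 78 = 608.4.
With the ceiling, 63 units are sold at 47 (assume they go to the highest-value buyers). The demand price at q = 63 is 53, so CS = ½ · [(65.6 - 47) + (53 - 47)] · 63 = 774.9.
Change in consumer surplus = 774.9 - 608.4 = 166.5.

166.5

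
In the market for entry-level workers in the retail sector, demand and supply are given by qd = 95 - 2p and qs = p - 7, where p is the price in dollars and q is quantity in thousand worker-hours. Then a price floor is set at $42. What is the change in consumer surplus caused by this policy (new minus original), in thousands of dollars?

Without the control the market clears where 95 - 2p = p - 7, i.e. p* = 34 and q* = 27.
Since 42 > 34, the floor is binding.
At p = 42: qd = 95 - 2·42 = 11 and qs = 42 - 7 = 35.
Consumer surplus without the control is ½ · (47.5 - 34) · 27 = 182.25.
With the floor, consumers buy 11 units at 42, so CS = ½ · (47.5 - 42) · 11 = 30.25.
Change in consumer surplus = 30.25 - 182.25 = -152.

-152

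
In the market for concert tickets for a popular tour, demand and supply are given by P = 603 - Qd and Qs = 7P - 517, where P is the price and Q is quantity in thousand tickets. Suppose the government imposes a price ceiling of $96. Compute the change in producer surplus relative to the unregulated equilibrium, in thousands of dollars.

Rearranging demand gives Qd = 603 - P. In a free market, 603 - P = 7P - 517 gives the equilibrium P* = 140, Q* = 463.
The ceiling of 96 is below the equilibrium price 140, so it binds.
At P = 96: Qd = 603 - 96 = 507 and Qs = 7·96 - 517 = 155.
Producer surplus without the control is ½ · (140 - 517/7) · 463 = 214369/14.
With the ceiling, producers sell 155 units at 96, so PS = ½ · (96 - 517/7) · 155 = 24025/14.
Change in producer surplus = 24025/14 - 214369/14 = -13596.

-13596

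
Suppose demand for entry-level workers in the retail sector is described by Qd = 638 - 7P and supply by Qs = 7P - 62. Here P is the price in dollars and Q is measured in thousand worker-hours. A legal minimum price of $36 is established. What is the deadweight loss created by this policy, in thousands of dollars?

Equilibrium: 638 - 7P = 7P - 62, so 700 = 14P and P* = 50, Q* = 288.
Since 36 is below P* = 50, the floor does not bind and the free-market outcome prevails.
Since the control does not bind, no trades are prevented and deadweight loss is zero.

0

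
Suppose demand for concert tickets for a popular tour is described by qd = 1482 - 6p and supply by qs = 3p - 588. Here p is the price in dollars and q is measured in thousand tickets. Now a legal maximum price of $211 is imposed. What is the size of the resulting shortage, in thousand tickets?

Without the control the market clears where 1482 - 6p = 3p - 588, i.e. p* = 230 and q* = 102.
Since 211 < 230, the ceiling is binding.
At p = 211: qd = 1482 - 6·211 = 216 and qs = 3·211 - 588 = 45.
Shortage = qd - qs = 216 - 45 = 171.

171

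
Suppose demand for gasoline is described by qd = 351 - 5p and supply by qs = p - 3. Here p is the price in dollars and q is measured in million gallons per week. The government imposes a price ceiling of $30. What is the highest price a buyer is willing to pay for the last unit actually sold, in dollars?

Without the control the market clears where 351 - 5p = p - 3, i.e. p* = 59 and q* = 56.
Since 30 < 59, the ceiling is binding.
At p = 30: qd = 351 - 5·30 = 201 and qs = 30 - 3 = 27.
Only 27 units reach the market. On the demand curve, the marginal buyer's willingness to pay at q = 27 is (351 - 27)/5 = 64.8.

64.8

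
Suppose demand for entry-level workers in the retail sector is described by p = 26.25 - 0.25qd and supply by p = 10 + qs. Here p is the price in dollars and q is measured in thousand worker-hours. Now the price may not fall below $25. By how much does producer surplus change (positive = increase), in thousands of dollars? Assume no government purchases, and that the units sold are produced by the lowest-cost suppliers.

-22

Rearranging demand gives qd = 105 - 4p; rearranging supply gives qs = p - 10. Without the control the market clears where 105 - 4p = p - 10, i.e. p* = 23 and q* = 13.
Since 25 > 23, the floor is binding.
At p = 25: qd = 105 - 4·25 = 5 and qs = 25 - 10 = 15.
Producer surplus without the control is ½ · (23 - 10) · 13 = 84.5.
With the floor, 5 units are sold at 25. The supply price at q = 5 is 15, so PS = ½ · [(25 - 10) + (25 - 15)] · 5 = 62.5.
Change in producer surplus = 62.5 - 84.5 = -22.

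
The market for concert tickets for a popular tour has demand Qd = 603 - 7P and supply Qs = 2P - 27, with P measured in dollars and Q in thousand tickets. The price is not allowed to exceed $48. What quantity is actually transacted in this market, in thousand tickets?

In a free market, 603 - 7P = 2P - 27 gives the equilibrium P* = 70, Q* = 113.
Because the ceiling (48) lies below the market-clearing price, it is binding.
At P = 48: Qd = 603 - 7·48 = 267 and Qs = 2·48 - 27 = 69.
The quantity actually transacted is the short side, supply: 69.

69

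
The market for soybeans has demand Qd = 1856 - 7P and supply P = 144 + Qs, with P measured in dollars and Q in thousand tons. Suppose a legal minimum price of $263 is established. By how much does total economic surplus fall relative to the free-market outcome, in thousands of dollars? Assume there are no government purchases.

4732

Rearranging supply gives Qs = P - 144. Equilibrium: 1856 - 7P = P - 144, so 2000 = 8P and P* = 250, Q* = 106.
The floor of 263 is above the equilibrium price 250, so it binds.
At P = 263: Qd = 1856 - 7·263 = 15 and Qs = 263 - 144 = 119.
Quantity traded falls to 15. At Q = 15 the demand price is (1856 - 15)/7 = 263 and the supply price is 144 + 15 = 159.
Deadweight loss = ½ · (263 - 159) · (106 - 15) = ½ · 104 · 91 = 4732.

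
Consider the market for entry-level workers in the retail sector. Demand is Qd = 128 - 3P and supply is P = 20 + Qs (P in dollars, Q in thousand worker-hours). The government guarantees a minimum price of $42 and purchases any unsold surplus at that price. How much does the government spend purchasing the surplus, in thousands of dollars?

840

Rearranging supply gives Qs = P - 20. Equilibrium: 128 - 3P = P - 20, so 148 = 4P and P* = 37, Q* = 17.
Because the floor (42) lies above the market-clearing price, it is binding.
At P = 42: Qd = 128 - 3·42 = 2 and Qs = 42 - 20 = 22.
Surplus = Qs - Qd = 20.
Government expenditure = surplus × support price = 20 × 42 = 840.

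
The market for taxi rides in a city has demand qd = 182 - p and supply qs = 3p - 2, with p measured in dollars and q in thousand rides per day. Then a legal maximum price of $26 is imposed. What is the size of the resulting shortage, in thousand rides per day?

Setting quantity demanded equal to quantity supplied, 182 - p = 3p - 2, gives p* = 46 and q* = 136.
The ceiling of 26 is below the equilibrium price 46, so it binds.
At p = 26: qd = 182 - 26 = 156 and qs = 3·26 - 2 = 76.
Shortage = qd - qs = 156 - 76 = 80.

80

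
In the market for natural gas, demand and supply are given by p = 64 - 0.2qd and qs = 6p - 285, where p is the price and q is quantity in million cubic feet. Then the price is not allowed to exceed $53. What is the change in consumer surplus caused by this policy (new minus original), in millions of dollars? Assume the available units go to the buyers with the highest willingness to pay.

51.6

Rearranging demand gives qd = 320 - 5p. Without the control the market clears where 320 - 5p = 6p - 285, i.e. p* = 55 and q* = 45.
Because the ceiling (53) lies below the market-clearing price, it is binding.
At p = 53: qd = 320 - 5·53 = 55 and qs = 6·53 - 285 = 33.
Consumer surplus without the control is ½ · (64 - 55) · 45 = 202.5.
With the ceiling, 33 units are sold at 53 (assume they go to the highest-value buyers). The demand price at q = 33 is 57.4, so CS = ½ · [(64 - 53) + (57.4 - 53)] · 33 = 254.1.
Change in consumer surplus = 254.1 - 202.5 = 51.6.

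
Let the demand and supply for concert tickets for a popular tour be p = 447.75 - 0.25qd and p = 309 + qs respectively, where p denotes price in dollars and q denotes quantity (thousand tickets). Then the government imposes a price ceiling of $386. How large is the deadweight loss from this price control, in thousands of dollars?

Rearranging demand gives qd = 1791 - 4p; rearranging supply gives qs = p - 309. Equilibrium: 1791 - 4p = p - 309, so 2100 = 5p and p* = 420, q* = 111.
Because the ceiling (386) lies below the market-clearing price, it is binding.
At p = 386: qd = 1791 - 4·386 = 247 and qs = 386 - 309 = 77.
Quantity traded falls to 77. At q = 77 the demand price is (1791 - 77)/4 = 428.5 and the supply price is 309 + 77 = 386.
Deadweight loss = ½ · (428.5 - 386) · (111 - 77) = ½ · 42.5 · 34 = 722.5.

722.5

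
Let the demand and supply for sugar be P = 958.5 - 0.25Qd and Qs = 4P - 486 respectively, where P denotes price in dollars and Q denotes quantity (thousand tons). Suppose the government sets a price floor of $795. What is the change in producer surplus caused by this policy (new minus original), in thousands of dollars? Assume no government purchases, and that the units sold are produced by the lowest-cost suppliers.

36720

Rearranging demand gives Qd = 3834 - 4P. In a free market, 3834 - 4P = 4P - 486 gives the equilibrium P* = 540, Q* = 1674.
Since 795 > 540, the floor is binding.
At P = 795: Qd = 3834 - 4·795 = 654 and Qs = 4·795 - 486 = 2694.
Producer surplus without the control is ½ · (540 - 121.5) · 1674 = 350284.5.
With the floor, 654 units are sold at 795. The supply price at Q = 654 is 285, so PS = ½ · [(795 - 121.5) + (795 - 285)] · 654 = 387004.5.
Change in producer surplus = 387004.5 - 350284.5 = 36720.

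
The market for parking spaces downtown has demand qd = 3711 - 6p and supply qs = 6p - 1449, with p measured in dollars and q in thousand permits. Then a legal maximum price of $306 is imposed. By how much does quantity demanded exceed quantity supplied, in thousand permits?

Equilibrium: 3711 - 6p = 6p - 1449, so 5160 = 12p and p* = 430, q* = 1131.
Since 306 < 430, the ceiling is binding.
At p = 306: qd = 3711 - 6·306 = 1875 and qs = 6·306 - 1449 = 387.
Shortage = qd - qs = 1875 - 387 = 1488.

1488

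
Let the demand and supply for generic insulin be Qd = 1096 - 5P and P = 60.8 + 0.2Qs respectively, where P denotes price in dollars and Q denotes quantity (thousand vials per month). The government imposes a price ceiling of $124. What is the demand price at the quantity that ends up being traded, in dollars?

156

Rearranging supply gives Qs = 5P - 304. In a free market, 1096 - 5P = 5P - 304 gives the equilibrium P* = 140, Q* = 396.
Because the ceiling (124) lies below the market-clearing price, it is binding.
At P = 124: Qd = 1096 - 5·124 = 476 and Qs = 5·124 - 304 = 316.
Only 316 units reach the market. On the demand curve, the marginal buyer's willingness to pay at Q = 316 is (1096 - 316)/5 = 156.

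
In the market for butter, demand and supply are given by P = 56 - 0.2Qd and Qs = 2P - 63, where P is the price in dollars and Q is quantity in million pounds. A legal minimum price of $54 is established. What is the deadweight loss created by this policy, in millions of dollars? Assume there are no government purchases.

Rearranging demand gives Qd = 280 - 5P. Without the control the market clears where 280 - 5P = 2P - 63, i.e. P* = 49 and Q* = 35.
Since 54 > 49, the floor is binding.
At P = 54: Qd = 280 - 5·54 = 10 and Qs = 2·54 - 63 = 45.
Quantity traded falls to 10. At Q = 10 the demand price is (280 - 10)/5 = 54 and the supply price is (63 + 10)/2 = 36.5.
Deadweight loss = ½ · (54 - 36.5) · (35 - 10) = ½ · 17.5 · 25 = 218.75.

218.75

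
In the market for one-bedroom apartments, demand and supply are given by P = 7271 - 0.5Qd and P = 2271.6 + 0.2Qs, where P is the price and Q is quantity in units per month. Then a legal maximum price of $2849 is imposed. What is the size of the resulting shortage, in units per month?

Rearranging demand gives Qd = 14542 - 2P; rearranging supply gives Qs = 5P - 11358. Without the control the market clears where 14542 - 2P = 5P - 11358, i.e. P* = 3700 and Q* = 7142.
The ceiling of 2849 is below the equilibrium price 3700, so it binds.
At P = 2849: Qd = 14542 - 2·2849 = 8844 and Qs = 5·2849 - 11358 = 2887.
Shortage = Qd - Qs = 8844 - 2887 = 5957.

5957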